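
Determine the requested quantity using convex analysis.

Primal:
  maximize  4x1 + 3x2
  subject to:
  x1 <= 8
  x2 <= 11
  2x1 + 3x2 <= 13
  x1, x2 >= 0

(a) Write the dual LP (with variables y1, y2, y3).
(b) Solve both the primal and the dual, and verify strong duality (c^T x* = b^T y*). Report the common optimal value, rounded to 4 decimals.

The standard primal-dual pair for 'max c^T x s.t. A x <= b, x >= 0' is:
  Dual:  min b^T y  s.t.  A^T y >= c,  y >= 0.

So the dual LP is:
  minimize  8y1 + 11y2 + 13y3
  subject to:
    y1 + 2y3 >= 4
    y2 + 3y3 >= 3
    y1, y2, y3 >= 0

Solving the primal: x* = (6.5, 0).
  primal value c^T x* = 26.
Solving the dual: y* = (0, 0, 2).
  dual value b^T y* = 26.
Strong duality: c^T x* = b^T y*. Confirmed.

26


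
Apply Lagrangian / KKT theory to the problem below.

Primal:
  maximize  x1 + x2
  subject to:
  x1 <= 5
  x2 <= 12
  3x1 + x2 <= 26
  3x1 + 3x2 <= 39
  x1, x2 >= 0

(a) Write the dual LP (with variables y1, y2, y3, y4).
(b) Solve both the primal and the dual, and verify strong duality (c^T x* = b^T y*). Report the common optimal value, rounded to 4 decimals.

The standard primal-dual pair for 'max c^T x s.t. A x <= b, x >= 0' is:
  Dual:  min b^T y  s.t.  A^T y >= c,  y >= 0.

So the dual LP is:
  minimize  5y1 + 12y2 + 26y3 + 39y4
  subject to:
    y1 + 3y3 + 3y4 >= 1
    y2 + y3 + 3y4 >= 1
    y1, y2, y3, y4 >= 0

Solving the primal: x* = (5, 8).
  primal value c^T x* = 13.
Solving the dual: y* = (0, 0, 0, 0.3333).
  dual value b^T y* = 13.
Strong duality: c^T x* = b^T y*. Confirmed.

13


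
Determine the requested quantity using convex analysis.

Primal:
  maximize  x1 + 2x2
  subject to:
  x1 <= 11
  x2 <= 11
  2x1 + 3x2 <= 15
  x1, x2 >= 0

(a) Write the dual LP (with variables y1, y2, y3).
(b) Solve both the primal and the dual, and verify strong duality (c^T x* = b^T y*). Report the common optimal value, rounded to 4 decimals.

The standard primal-dual pair for 'max c^T x s.t. A x <= b, x >= 0' is:
  Dual:  min b^T y  s.t.  A^T y >= c,  y >= 0.

So the dual LP is:
  minimize  11y1 + 11y2 + 15y3
  subject to:
    y1 + 2y3 >= 1
    y2 + 3y3 >= 2
    y1, y2, y3 >= 0

Solving the primal: x* = (0, 5).
  primal value c^T x* = 10.
Solving the dual: y* = (0, 0, 0.6667).
  dual value b^T y* = 10.
Strong duality: c^T x* = b^T y*. Confirmed.

10


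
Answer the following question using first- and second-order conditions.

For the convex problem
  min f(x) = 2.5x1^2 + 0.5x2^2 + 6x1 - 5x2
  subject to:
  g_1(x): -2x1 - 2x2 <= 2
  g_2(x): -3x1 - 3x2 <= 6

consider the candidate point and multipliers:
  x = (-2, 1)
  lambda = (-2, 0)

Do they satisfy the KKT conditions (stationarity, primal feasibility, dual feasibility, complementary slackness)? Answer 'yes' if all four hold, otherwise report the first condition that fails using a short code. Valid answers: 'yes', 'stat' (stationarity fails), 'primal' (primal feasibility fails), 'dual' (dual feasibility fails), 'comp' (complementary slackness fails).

Gradient of f: grad f(x) = Q x + c = (-4, -4)
Constraint values g_i(x) = a_i^T x - b_i:
  g_1((-2, 1)) = 0
  g_2((-2, 1)) = -3
Stationarity residual: grad f(x) + sum_i lambda_i a_i = (0, 0)
  -> stationarity OK
Primal feasibility (all g_i <= 0): OK
Dual feasibility (all lambda_i >= 0): FAILS
Complementary slackness (lambda_i * g_i(x) = 0 for all i): OK

Verdict: the first failing condition is dual_feasibility -> dual.

dual


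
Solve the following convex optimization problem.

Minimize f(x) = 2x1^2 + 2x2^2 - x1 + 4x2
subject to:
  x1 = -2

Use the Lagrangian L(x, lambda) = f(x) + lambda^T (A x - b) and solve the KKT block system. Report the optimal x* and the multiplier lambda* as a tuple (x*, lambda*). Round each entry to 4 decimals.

Form the Lagrangian:
  L(x, lambda) = (1/2) x^T Q x + c^T x + lambda^T (A x - b)
Stationarity (grad_x L = 0): Q x + c + A^T lambda = 0.
Primal feasibility: A x = b.

This gives the KKT block system:
  [ Q   A^T ] [ x     ]   [-c ]
  [ A    0  ] [ lambda ] = [ b ]

Solving the linear system:
  x*      = (-2, -1)
  lambda* = (9)
  f(x*)   = 8

x* = (-2, -1), lambda* = (9)


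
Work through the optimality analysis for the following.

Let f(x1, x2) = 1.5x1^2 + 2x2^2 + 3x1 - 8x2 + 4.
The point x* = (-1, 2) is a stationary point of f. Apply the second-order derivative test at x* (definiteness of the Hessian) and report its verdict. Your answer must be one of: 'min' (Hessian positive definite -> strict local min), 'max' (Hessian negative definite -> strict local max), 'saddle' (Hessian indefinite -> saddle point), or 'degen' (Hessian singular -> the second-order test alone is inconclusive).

Compute the Hessian H = grad^2 f:
  H = [[3, 0], [0, 4]]
Verify stationarity: grad f(x*) = H x* + g = (0, 0).
Eigenvalues of H: 3, 4.
Both eigenvalues > 0, so H is positive definite -> x* is a strict local min.

min


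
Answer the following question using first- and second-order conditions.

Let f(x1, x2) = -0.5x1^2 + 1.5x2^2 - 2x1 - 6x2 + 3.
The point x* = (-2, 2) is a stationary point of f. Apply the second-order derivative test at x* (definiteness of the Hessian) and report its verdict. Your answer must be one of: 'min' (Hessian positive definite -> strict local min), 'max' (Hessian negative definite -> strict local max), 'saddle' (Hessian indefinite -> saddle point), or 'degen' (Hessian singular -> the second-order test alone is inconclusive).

Compute the Hessian H = grad^2 f:
  H = [[-1, 0], [0, 3]]
Verify stationarity: grad f(x*) = H x* + g = (0, 0).
Eigenvalues of H: -1, 3.
Eigenvalues have mixed signs, so H is indefinite -> x* is a saddle point.

saddle


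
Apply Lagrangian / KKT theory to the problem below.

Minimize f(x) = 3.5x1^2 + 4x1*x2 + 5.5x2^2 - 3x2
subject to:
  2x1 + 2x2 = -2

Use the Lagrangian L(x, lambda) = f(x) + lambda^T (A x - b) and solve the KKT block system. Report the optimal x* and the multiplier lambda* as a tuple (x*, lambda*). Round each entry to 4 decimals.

Form the Lagrangian:
  L(x, lambda) = (1/2) x^T Q x + c^T x + lambda^T (A x - b)
Stationarity (grad_x L = 0): Q x + c + A^T lambda = 0.
Primal feasibility: A x = b.

This gives the KKT block system:
  [ Q   A^T ] [ x     ]   [-c ]
  [ A    0  ] [ lambda ] = [ b ]

Solving the linear system:
  x*      = (-1, 0)
  lambda* = (3.5)
  f(x*)   = 3.5

x* = (-1, 0), lambda* = (3.5)


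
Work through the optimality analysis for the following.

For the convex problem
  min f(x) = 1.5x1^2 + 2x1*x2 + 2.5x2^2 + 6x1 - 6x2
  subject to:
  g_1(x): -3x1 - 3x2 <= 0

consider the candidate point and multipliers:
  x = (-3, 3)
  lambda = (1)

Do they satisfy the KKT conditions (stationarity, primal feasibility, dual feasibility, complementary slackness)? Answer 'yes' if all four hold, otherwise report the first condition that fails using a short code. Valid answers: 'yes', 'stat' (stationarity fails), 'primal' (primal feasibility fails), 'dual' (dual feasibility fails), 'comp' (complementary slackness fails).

Gradient of f: grad f(x) = Q x + c = (3, 3)
Constraint values g_i(x) = a_i^T x - b_i:
  g_1((-3, 3)) = 0
Stationarity residual: grad f(x) + sum_i lambda_i a_i = (0, 0)
  -> stationarity OK
Primal feasibility (all g_i <= 0): OK
Dual feasibility (all lambda_i >= 0): OK
Complementary slackness (lambda_i * g_i(x) = 0 for all i): OK

Verdict: yes, KKT holds.

yes


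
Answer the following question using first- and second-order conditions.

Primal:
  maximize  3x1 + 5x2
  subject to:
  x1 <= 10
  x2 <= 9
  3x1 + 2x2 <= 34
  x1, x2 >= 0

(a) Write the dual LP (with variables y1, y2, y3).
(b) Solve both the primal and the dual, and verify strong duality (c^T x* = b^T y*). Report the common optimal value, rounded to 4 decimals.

The standard primal-dual pair for 'max c^T x s.t. A x <= b, x >= 0' is:
  Dual:  min b^T y  s.t.  A^T y >= c,  y >= 0.

So the dual LP is:
  minimize  10y1 + 9y2 + 34y3
  subject to:
    y1 + 3y3 >= 3
    y2 + 2y3 >= 5
    y1, y2, y3 >= 0

Solving the primal: x* = (5.3333, 9).
  primal value c^T x* = 61.
Solving the dual: y* = (0, 3, 1).
  dual value b^T y* = 61.
Strong duality: c^T x* = b^T y*. Confirmed.

61


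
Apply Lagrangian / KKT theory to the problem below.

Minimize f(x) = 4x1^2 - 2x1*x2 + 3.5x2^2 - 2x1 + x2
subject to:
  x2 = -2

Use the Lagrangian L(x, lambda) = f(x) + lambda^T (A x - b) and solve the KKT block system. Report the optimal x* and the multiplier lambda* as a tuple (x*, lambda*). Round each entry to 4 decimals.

Form the Lagrangian:
  L(x, lambda) = (1/2) x^T Q x + c^T x + lambda^T (A x - b)
Stationarity (grad_x L = 0): Q x + c + A^T lambda = 0.
Primal feasibility: A x = b.

This gives the KKT block system:
  [ Q   A^T ] [ x     ]   [-c ]
  [ A    0  ] [ lambda ] = [ b ]

Solving the linear system:
  x*      = (-0.25, -2)
  lambda* = (12.5)
  f(x*)   = 11.75

x* = (-0.25, -2), lambda* = (12.5)


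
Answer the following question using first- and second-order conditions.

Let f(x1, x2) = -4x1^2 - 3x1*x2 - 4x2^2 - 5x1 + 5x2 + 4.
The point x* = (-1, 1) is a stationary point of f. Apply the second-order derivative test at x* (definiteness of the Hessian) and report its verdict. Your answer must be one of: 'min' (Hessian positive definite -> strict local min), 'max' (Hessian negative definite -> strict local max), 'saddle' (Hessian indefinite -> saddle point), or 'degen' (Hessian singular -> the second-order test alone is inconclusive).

Compute the Hessian H = grad^2 f:
  H = [[-8, -3], [-3, -8]]
Verify stationarity: grad f(x*) = H x* + g = (0, 0).
Eigenvalues of H: -11, -5.
Both eigenvalues < 0, so H is negative definite -> x* is a strict local max.

max


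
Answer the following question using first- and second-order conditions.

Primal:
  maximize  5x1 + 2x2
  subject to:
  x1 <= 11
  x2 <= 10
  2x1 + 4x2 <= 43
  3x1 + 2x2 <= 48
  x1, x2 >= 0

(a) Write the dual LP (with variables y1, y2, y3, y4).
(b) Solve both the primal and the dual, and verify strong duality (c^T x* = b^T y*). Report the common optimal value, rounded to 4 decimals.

The standard primal-dual pair for 'max c^T x s.t. A x <= b, x >= 0' is:
  Dual:  min b^T y  s.t.  A^T y >= c,  y >= 0.

So the dual LP is:
  minimize  11y1 + 10y2 + 43y3 + 48y4
  subject to:
    y1 + 2y3 + 3y4 >= 5
    y2 + 4y3 + 2y4 >= 2
    y1, y2, y3, y4 >= 0

Solving the primal: x* = (11, 5.25).
  primal value c^T x* = 65.5.
Solving the dual: y* = (4, 0, 0.5, 0).
  dual value b^T y* = 65.5.
Strong duality: c^T x* = b^T y*. Confirmed.

65.5


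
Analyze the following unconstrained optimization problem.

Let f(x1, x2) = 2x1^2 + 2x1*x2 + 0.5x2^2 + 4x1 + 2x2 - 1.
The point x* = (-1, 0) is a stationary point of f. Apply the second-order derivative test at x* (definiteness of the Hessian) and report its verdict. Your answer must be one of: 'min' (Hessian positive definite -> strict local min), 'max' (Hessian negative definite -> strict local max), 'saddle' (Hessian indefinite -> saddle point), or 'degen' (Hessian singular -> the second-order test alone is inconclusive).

Compute the Hessian H = grad^2 f:
  H = [[4, 2], [2, 1]]
Verify stationarity: grad f(x*) = H x* + g = (0, 0).
Eigenvalues of H: 0, 5.
H has a zero eigenvalue (singular; positive semidefinite but not definite), so H is neither positive definite, negative definite, nor indefinite. The second-order test alone is inconclusive -> degen.
(Indeed, f is constant along the null direction of H through x*, so x* is not a strict local extremum.)

degen


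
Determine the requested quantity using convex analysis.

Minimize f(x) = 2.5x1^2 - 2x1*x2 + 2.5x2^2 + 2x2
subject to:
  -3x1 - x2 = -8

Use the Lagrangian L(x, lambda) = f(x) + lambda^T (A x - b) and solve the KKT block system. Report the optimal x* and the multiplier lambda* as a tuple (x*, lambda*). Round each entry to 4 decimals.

Form the Lagrangian:
  L(x, lambda) = (1/2) x^T Q x + c^T x + lambda^T (A x - b)
Stationarity (grad_x L = 0): Q x + c + A^T lambda = 0.
Primal feasibility: A x = b.

This gives the KKT block system:
  [ Q   A^T ] [ x     ]   [-c ]
  [ A    0  ] [ lambda ] = [ b ]

Solving the linear system:
  x*      = (2.2903, 1.129)
  lambda* = (3.0645)
  f(x*)   = 13.3871

x* = (2.2903, 1.129), lambda* = (3.0645)


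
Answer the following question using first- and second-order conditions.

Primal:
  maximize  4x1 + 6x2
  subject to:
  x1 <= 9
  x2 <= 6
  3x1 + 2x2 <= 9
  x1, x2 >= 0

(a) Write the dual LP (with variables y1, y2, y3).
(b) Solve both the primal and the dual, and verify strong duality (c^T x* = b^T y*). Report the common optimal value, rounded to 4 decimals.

The standard primal-dual pair for 'max c^T x s.t. A x <= b, x >= 0' is:
  Dual:  min b^T y  s.t.  A^T y >= c,  y >= 0.

So the dual LP is:
  minimize  9y1 + 6y2 + 9y3
  subject to:
    y1 + 3y3 >= 4
    y2 + 2y3 >= 6
    y1, y2, y3 >= 0

Solving the primal: x* = (0, 4.5).
  primal value c^T x* = 27.
Solving the dual: y* = (0, 0, 3).
  dual value b^T y* = 27.
Strong duality: c^T x* = b^T y*. Confirmed.

27


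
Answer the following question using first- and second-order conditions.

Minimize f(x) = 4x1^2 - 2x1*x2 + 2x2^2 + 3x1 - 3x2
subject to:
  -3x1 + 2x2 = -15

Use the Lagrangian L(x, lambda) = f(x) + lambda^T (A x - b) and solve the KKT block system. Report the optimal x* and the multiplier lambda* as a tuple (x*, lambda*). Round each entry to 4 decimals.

Form the Lagrangian:
  L(x, lambda) = (1/2) x^T Q x + c^T x + lambda^T (A x - b)
Stationarity (grad_x L = 0): Q x + c + A^T lambda = 0.
Primal feasibility: A x = b.

This gives the KKT block system:
  [ Q   A^T ] [ x     ]   [-c ]
  [ A    0  ] [ lambda ] = [ b ]

Solving the linear system:
  x*      = (2.8636, -3.2045)
  lambda* = (10.7727)
  f(x*)   = 89.8977

x* = (2.8636, -3.2045), lambda* = (10.7727)


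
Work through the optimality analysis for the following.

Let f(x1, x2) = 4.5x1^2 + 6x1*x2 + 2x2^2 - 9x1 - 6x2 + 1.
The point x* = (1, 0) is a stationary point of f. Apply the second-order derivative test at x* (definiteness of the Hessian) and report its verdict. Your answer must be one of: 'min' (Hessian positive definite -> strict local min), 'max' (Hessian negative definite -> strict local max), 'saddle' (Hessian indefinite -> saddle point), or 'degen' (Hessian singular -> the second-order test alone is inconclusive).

Compute the Hessian H = grad^2 f:
  H = [[9, 6], [6, 4]]
Verify stationarity: grad f(x*) = H x* + g = (0, 0).
Eigenvalues of H: 0, 13.
H has a zero eigenvalue (singular; positive semidefinite but not definite), so H is neither positive definite, negative definite, nor indefinite. The second-order test alone is inconclusive -> degen.
(Indeed, f is constant along the null direction of H through x*, so x* is not a strict local extremum.)

degen


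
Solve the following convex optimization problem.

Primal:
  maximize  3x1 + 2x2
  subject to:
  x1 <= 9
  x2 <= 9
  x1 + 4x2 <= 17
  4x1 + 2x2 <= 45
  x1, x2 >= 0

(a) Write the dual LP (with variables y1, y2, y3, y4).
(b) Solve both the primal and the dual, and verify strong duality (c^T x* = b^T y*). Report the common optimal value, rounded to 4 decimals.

The standard primal-dual pair for 'max c^T x s.t. A x <= b, x >= 0' is:
  Dual:  min b^T y  s.t.  A^T y >= c,  y >= 0.

So the dual LP is:
  minimize  9y1 + 9y2 + 17y3 + 45y4
  subject to:
    y1 + y3 + 4y4 >= 3
    y2 + 4y3 + 2y4 >= 2
    y1, y2, y3, y4 >= 0

Solving the primal: x* = (9, 2).
  primal value c^T x* = 31.
Solving the dual: y* = (2.5, 0, 0.5, 0).
  dual value b^T y* = 31.
Strong duality: c^T x* = b^T y*. Confirmed.

31


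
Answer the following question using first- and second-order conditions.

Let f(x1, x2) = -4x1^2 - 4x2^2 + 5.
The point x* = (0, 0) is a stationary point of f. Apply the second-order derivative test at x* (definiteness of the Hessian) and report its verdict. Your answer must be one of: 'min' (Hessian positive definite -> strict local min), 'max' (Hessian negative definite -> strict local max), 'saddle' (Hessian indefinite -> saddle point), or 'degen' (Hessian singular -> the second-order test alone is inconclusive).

Compute the Hessian H = grad^2 f:
  H = [[-8, 0], [0, -8]]
Verify stationarity: grad f(x*) = H x* + g = (0, 0).
Eigenvalues of H: -8, -8.
Both eigenvalues < 0, so H is negative definite -> x* is a strict local max.

max


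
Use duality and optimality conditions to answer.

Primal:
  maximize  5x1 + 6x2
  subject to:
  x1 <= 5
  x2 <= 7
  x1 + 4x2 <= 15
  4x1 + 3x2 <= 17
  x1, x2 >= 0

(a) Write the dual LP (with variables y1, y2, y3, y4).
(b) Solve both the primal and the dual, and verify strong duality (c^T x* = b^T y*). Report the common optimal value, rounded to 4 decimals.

The standard primal-dual pair for 'max c^T x s.t. A x <= b, x >= 0' is:
  Dual:  min b^T y  s.t.  A^T y >= c,  y >= 0.

So the dual LP is:
  minimize  5y1 + 7y2 + 15y3 + 17y4
  subject to:
    y1 + y3 + 4y4 >= 5
    y2 + 4y3 + 3y4 >= 6
    y1, y2, y3, y4 >= 0

Solving the primal: x* = (1.7692, 3.3077).
  primal value c^T x* = 28.6923.
Solving the dual: y* = (0, 0, 0.6923, 1.0769).
  dual value b^T y* = 28.6923.
Strong duality: c^T x* = b^T y*. Confirmed.

28.6923


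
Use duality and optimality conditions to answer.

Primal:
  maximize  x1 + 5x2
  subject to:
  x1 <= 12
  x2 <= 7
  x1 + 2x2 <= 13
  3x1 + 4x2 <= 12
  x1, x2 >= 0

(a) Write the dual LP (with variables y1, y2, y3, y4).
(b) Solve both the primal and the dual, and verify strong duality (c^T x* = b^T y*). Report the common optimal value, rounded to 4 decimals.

The standard primal-dual pair for 'max c^T x s.t. A x <= b, x >= 0' is:
  Dual:  min b^T y  s.t.  A^T y >= c,  y >= 0.

So the dual LP is:
  minimize  12y1 + 7y2 + 13y3 + 12y4
  subject to:
    y1 + y3 + 3y4 >= 1
    y2 + 2y3 + 4y4 >= 5
    y1, y2, y3, y4 >= 0

Solving the primal: x* = (0, 3).
  primal value c^T x* = 15.
Solving the dual: y* = (0, 0, 0, 1.25).
  dual value b^T y* = 15.
Strong duality: c^T x* = b^T y*. Confirmed.

15


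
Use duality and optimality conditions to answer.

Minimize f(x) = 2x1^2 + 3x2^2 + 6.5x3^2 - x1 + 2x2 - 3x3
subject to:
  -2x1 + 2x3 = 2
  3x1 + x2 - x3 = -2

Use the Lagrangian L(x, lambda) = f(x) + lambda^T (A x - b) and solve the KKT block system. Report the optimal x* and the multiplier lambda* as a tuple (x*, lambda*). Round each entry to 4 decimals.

Form the Lagrangian:
  L(x, lambda) = (1/2) x^T Q x + c^T x + lambda^T (A x - b)
Stationarity (grad_x L = 0): Q x + c + A^T lambda = 0.
Primal feasibility: A x = b.

This gives the KKT block system:
  [ Q   A^T ] [ x     ]   [-c ]
  [ A    0  ] [ lambda ] = [ b ]

Solving the linear system:
  x*      = (-0.4146, -0.1707, 0.5854)
  lambda* = (-2.7927, -0.9756)
  f(x*)   = 0.9756

x* = (-0.4146, -0.1707, 0.5854), lambda* = (-2.7927, -0.9756)


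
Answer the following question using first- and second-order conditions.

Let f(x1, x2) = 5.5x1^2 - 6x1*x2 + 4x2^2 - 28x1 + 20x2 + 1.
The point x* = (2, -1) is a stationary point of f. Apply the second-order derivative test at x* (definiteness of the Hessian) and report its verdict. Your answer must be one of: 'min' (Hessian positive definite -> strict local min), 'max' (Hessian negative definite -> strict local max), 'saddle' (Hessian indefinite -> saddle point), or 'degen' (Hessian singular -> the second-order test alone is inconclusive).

Compute the Hessian H = grad^2 f:
  H = [[11, -6], [-6, 8]]
Verify stationarity: grad f(x*) = H x* + g = (0, 0).
Eigenvalues of H: 3.3153, 15.6847.
Both eigenvalues > 0, so H is positive definite -> x* is a strict local min.

min


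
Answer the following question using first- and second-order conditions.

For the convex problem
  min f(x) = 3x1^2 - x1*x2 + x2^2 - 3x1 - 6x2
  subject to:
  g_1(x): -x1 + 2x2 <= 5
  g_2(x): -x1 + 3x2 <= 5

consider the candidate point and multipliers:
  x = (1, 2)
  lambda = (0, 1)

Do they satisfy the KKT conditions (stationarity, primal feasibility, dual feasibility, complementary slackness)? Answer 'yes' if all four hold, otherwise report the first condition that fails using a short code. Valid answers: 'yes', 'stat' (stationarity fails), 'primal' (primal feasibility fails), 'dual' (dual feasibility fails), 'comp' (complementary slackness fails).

Gradient of f: grad f(x) = Q x + c = (1, -3)
Constraint values g_i(x) = a_i^T x - b_i:
  g_1((1, 2)) = -2
  g_2((1, 2)) = 0
Stationarity residual: grad f(x) + sum_i lambda_i a_i = (0, 0)
  -> stationarity OK
Primal feasibility (all g_i <= 0): OK
Dual feasibility (all lambda_i >= 0): OK
Complementary slackness (lambda_i * g_i(x) = 0 for all i): OK

Verdict: yes, KKT holds.

yes


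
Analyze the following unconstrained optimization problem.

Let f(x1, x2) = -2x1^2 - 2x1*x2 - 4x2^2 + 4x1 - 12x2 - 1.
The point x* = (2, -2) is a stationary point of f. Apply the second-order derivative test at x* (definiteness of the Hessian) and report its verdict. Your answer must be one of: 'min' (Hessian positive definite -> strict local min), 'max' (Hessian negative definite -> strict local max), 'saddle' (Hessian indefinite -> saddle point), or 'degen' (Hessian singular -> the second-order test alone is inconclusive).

Compute the Hessian H = grad^2 f:
  H = [[-4, -2], [-2, -8]]
Verify stationarity: grad f(x*) = H x* + g = (0, 0).
Eigenvalues of H: -8.8284, -3.1716.
Both eigenvalues < 0, so H is negative definite -> x* is a strict local max.

max


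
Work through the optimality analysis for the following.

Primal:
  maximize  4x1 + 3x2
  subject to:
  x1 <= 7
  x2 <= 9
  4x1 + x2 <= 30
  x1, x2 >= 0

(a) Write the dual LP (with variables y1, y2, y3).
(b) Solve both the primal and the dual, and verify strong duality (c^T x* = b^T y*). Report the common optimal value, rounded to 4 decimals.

The standard primal-dual pair for 'max c^T x s.t. A x <= b, x >= 0' is:
  Dual:  min b^T y  s.t.  A^T y >= c,  y >= 0.

So the dual LP is:
  minimize  7y1 + 9y2 + 30y3
  subject to:
    y1 + 4y3 >= 4
    y2 + y3 >= 3
    y1, y2, y3 >= 0

Solving the primal: x* = (5.25, 9).
  primal value c^T x* = 48.
Solving the dual: y* = (0, 2, 1).
  dual value b^T y* = 48.
Strong duality: c^T x* = b^T y*. Confirmed.

48


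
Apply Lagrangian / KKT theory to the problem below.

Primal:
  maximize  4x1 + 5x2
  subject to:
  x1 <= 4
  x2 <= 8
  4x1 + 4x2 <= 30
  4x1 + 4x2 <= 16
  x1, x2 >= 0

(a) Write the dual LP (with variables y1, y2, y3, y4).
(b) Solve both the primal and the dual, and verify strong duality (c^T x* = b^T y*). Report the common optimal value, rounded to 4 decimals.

The standard primal-dual pair for 'max c^T x s.t. A x <= b, x >= 0' is:
  Dual:  min b^T y  s.t.  A^T y >= c,  y >= 0.

So the dual LP is:
  minimize  4y1 + 8y2 + 30y3 + 16y4
  subject to:
    y1 + 4y3 + 4y4 >= 4
    y2 + 4y3 + 4y4 >= 5
    y1, y2, y3, y4 >= 0

Solving the primal: x* = (0, 4).
  primal value c^T x* = 20.
Solving the dual: y* = (0, 0, 0, 1.25).
  dual value b^T y* = 20.
Strong duality: c^T x* = b^T y*. Confirmed.

20


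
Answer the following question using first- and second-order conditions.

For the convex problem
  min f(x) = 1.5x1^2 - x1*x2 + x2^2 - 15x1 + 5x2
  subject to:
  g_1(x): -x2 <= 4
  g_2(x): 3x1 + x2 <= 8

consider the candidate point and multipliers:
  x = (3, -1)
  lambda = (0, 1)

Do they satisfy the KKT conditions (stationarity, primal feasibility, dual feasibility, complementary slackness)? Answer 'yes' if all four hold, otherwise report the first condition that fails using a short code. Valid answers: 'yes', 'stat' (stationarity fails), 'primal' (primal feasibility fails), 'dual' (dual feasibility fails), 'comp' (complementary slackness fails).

Gradient of f: grad f(x) = Q x + c = (-5, 0)
Constraint values g_i(x) = a_i^T x - b_i:
  g_1((3, -1)) = -3
  g_2((3, -1)) = 0
Stationarity residual: grad f(x) + sum_i lambda_i a_i = (-2, 1)
  -> stationarity FAILS
Primal feasibility (all g_i <= 0): OK
Dual feasibility (all lambda_i >= 0): OK
Complementary slackness (lambda_i * g_i(x) = 0 for all i): OK

Verdict: the first failing condition is stationarity -> stat.

stat


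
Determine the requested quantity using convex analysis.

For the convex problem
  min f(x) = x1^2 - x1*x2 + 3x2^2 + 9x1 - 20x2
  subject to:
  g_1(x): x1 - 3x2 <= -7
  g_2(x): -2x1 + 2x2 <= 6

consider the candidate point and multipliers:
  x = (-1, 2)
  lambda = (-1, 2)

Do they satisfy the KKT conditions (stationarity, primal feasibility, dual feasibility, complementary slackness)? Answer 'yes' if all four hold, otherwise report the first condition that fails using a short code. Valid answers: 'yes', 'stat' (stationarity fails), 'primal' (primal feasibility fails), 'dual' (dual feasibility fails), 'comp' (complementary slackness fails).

Gradient of f: grad f(x) = Q x + c = (5, -7)
Constraint values g_i(x) = a_i^T x - b_i:
  g_1((-1, 2)) = 0
  g_2((-1, 2)) = 0
Stationarity residual: grad f(x) + sum_i lambda_i a_i = (0, 0)
  -> stationarity OK
Primal feasibility (all g_i <= 0): OK
Dual feasibility (all lambda_i >= 0): FAILS
Complementary slackness (lambda_i * g_i(x) = 0 for all i): OK

Verdict: the first failing condition is dual_feasibility -> dual.

dual


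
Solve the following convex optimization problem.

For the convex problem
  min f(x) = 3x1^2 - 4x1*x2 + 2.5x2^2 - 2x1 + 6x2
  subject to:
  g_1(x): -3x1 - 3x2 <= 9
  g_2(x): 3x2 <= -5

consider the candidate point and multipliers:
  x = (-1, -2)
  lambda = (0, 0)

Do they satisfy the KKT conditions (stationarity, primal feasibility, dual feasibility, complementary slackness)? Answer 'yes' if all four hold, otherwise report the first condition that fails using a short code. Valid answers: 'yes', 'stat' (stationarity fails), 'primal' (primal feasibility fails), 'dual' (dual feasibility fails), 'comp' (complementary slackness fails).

Gradient of f: grad f(x) = Q x + c = (0, 0)
Constraint values g_i(x) = a_i^T x - b_i:
  g_1((-1, -2)) = 0
  g_2((-1, -2)) = -1
Stationarity residual: grad f(x) + sum_i lambda_i a_i = (0, 0)
  -> stationarity OK
Primal feasibility (all g_i <= 0): OK
Dual feasibility (all lambda_i >= 0): OK
Complementary slackness (lambda_i * g_i(x) = 0 for all i): OK

Verdict: yes, KKT holds.

yes


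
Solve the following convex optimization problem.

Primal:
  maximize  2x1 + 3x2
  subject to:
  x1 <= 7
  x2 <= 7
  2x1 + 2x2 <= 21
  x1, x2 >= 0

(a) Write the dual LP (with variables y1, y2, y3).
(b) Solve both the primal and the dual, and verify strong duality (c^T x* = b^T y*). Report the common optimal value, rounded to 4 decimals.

The standard primal-dual pair for 'max c^T x s.t. A x <= b, x >= 0' is:
  Dual:  min b^T y  s.t.  A^T y >= c,  y >= 0.

So the dual LP is:
  minimize  7y1 + 7y2 + 21y3
  subject to:
    y1 + 2y3 >= 2
    y2 + 2y3 >= 3
    y1, y2, y3 >= 0

Solving the primal: x* = (3.5, 7).
  primal value c^T x* = 28.
Solving the dual: y* = (0, 1, 1).
  dual value b^T y* = 28.
Strong duality: c^T x* = b^T y*. Confirmed.

28


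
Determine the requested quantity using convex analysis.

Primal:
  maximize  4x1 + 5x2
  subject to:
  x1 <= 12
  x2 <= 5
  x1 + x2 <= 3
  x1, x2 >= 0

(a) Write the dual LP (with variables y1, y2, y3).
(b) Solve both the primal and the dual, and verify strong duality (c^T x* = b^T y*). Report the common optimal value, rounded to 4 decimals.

The standard primal-dual pair for 'max c^T x s.t. A x <= b, x >= 0' is:
  Dual:  min b^T y  s.t.  A^T y >= c,  y >= 0.

So the dual LP is:
  minimize  12y1 + 5y2 + 3y3
  subject to:
    y1 + y3 >= 4
    y2 + y3 >= 5
    y1, y2, y3 >= 0

Solving the primal: x* = (0, 3).
  primal value c^T x* = 15.
Solving the dual: y* = (0, 0, 5).
  dual value b^T y* = 15.
Strong duality: c^T x* = b^T y*. Confirmed.

15


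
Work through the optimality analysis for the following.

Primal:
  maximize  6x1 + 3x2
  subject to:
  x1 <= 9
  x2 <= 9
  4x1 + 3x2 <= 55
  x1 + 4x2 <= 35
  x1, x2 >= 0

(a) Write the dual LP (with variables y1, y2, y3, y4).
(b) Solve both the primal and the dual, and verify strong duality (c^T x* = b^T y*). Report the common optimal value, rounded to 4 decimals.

The standard primal-dual pair for 'max c^T x s.t. A x <= b, x >= 0' is:
  Dual:  min b^T y  s.t.  A^T y >= c,  y >= 0.

So the dual LP is:
  minimize  9y1 + 9y2 + 55y3 + 35y4
  subject to:
    y1 + 4y3 + y4 >= 6
    y2 + 3y3 + 4y4 >= 3
    y1, y2, y3, y4 >= 0

Solving the primal: x* = (9, 6.3333).
  primal value c^T x* = 73.
Solving the dual: y* = (2, 0, 1, 0).
  dual value b^T y* = 73.
Strong duality: c^T x* = b^T y*. Confirmed.

73


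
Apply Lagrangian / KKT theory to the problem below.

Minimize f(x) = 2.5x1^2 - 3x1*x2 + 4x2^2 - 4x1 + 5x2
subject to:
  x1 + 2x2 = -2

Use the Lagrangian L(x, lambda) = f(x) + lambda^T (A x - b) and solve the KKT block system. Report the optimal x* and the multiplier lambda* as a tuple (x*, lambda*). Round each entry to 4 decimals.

Form the Lagrangian:
  L(x, lambda) = (1/2) x^T Q x + c^T x + lambda^T (A x - b)
Stationarity (grad_x L = 0): Q x + c + A^T lambda = 0.
Primal feasibility: A x = b.

This gives the KKT block system:
  [ Q   A^T ] [ x     ]   [-c ]
  [ A    0  ] [ lambda ] = [ b ]

Solving the linear system:
  x*      = (-0.05, -0.975)
  lambda* = (1.325)
  f(x*)   = -1.0125

x* = (-0.05, -0.975), lambda* = (1.325)


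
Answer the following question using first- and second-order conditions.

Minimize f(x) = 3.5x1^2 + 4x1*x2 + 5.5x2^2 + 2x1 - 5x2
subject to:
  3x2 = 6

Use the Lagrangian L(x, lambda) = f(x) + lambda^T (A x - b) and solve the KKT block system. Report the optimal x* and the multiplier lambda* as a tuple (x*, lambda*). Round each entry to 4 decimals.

Form the Lagrangian:
  L(x, lambda) = (1/2) x^T Q x + c^T x + lambda^T (A x - b)
Stationarity (grad_x L = 0): Q x + c + A^T lambda = 0.
Primal feasibility: A x = b.

This gives the KKT block system:
  [ Q   A^T ] [ x     ]   [-c ]
  [ A    0  ] [ lambda ] = [ b ]

Solving the linear system:
  x*      = (-1.4286, 2)
  lambda* = (-3.7619)
  f(x*)   = 4.8571

x* = (-1.4286, 2), lambda* = (-3.7619)


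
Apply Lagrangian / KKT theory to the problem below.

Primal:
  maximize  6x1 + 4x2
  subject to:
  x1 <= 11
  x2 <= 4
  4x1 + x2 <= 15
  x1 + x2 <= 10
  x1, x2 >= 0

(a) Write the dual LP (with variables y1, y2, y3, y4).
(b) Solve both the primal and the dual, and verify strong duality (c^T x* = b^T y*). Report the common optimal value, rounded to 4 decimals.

The standard primal-dual pair for 'max c^T x s.t. A x <= b, x >= 0' is:
  Dual:  min b^T y  s.t.  A^T y >= c,  y >= 0.

So the dual LP is:
  minimize  11y1 + 4y2 + 15y3 + 10y4
  subject to:
    y1 + 4y3 + y4 >= 6
    y2 + y3 + y4 >= 4
    y1, y2, y3, y4 >= 0

Solving the primal: x* = (2.75, 4).
  primal value c^T x* = 32.5.
Solving the dual: y* = (0, 2.5, 1.5, 0).
  dual value b^T y* = 32.5.
Strong duality: c^T x* = b^T y*. Confirmed.

32.5


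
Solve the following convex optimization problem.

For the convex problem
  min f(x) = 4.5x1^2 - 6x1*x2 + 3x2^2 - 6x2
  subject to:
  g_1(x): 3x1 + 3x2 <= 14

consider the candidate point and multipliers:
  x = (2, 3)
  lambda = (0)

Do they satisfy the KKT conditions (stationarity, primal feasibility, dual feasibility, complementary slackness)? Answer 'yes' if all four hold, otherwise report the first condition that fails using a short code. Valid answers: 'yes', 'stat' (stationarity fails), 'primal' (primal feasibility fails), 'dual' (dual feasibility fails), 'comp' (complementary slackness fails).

Gradient of f: grad f(x) = Q x + c = (0, 0)
Constraint values g_i(x) = a_i^T x - b_i:
  g_1((2, 3)) = 1
Stationarity residual: grad f(x) + sum_i lambda_i a_i = (0, 0)
  -> stationarity OK
Primal feasibility (all g_i <= 0): FAILS
Dual feasibility (all lambda_i >= 0): OK
Complementary slackness (lambda_i * g_i(x) = 0 for all i): OK

Verdict: the first failing condition is primal_feasibility -> primal.

primal


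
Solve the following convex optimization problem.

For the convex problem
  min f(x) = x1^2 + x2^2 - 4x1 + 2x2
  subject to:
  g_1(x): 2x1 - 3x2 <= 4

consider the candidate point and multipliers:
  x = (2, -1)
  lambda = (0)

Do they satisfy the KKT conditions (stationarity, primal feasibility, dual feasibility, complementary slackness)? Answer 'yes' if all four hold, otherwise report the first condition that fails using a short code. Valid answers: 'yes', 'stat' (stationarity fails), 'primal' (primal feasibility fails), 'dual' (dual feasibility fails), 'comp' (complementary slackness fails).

Gradient of f: grad f(x) = Q x + c = (0, 0)
Constraint values g_i(x) = a_i^T x - b_i:
  g_1((2, -1)) = 3
Stationarity residual: grad f(x) + sum_i lambda_i a_i = (0, 0)
  -> stationarity OK
Primal feasibility (all g_i <= 0): FAILS
Dual feasibility (all lambda_i >= 0): OK
Complementary slackness (lambda_i * g_i(x) = 0 for all i): OK

Verdict: the first failing condition is primal_feasibility -> primal.

primal


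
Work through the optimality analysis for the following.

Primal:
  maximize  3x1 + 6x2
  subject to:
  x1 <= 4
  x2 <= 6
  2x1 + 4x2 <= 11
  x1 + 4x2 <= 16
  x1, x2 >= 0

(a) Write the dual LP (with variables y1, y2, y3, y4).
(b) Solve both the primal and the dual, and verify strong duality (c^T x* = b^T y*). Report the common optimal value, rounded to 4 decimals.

The standard primal-dual pair for 'max c^T x s.t. A x <= b, x >= 0' is:
  Dual:  min b^T y  s.t.  A^T y >= c,  y >= 0.

So the dual LP is:
  minimize  4y1 + 6y2 + 11y3 + 16y4
  subject to:
    y1 + 2y3 + y4 >= 3
    y2 + 4y3 + 4y4 >= 6
    y1, y2, y3, y4 >= 0

Solving the primal: x* = (0, 2.75).
  primal value c^T x* = 16.5.
Solving the dual: y* = (0, 0, 1.5, 0).
  dual value b^T y* = 16.5.
Strong duality: c^T x* = b^T y*. Confirmed.

16.5


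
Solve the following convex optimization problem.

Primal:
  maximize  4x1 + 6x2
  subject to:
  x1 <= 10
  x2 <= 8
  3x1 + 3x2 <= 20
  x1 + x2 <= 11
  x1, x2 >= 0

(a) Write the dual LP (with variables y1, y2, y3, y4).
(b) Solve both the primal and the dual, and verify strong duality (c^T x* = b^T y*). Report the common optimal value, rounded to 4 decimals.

The standard primal-dual pair for 'max c^T x s.t. A x <= b, x >= 0' is:
  Dual:  min b^T y  s.t.  A^T y >= c,  y >= 0.

So the dual LP is:
  minimize  10y1 + 8y2 + 20y3 + 11y4
  subject to:
    y1 + 3y3 + y4 >= 4
    y2 + 3y3 + y4 >= 6
    y1, y2, y3, y4 >= 0

Solving the primal: x* = (0, 6.6667).
  primal value c^T x* = 40.
Solving the dual: y* = (0, 0, 2, 0).
  dual value b^T y* = 40.
Strong duality: c^T x* = b^T y*. Confirmed.

40


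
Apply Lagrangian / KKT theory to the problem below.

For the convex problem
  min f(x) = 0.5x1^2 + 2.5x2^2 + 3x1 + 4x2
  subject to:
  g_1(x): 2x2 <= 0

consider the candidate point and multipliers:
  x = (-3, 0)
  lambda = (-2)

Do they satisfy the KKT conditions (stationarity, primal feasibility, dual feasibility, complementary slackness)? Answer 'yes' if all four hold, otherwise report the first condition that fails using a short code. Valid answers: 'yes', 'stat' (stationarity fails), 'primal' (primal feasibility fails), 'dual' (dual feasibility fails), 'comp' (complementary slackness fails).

Gradient of f: grad f(x) = Q x + c = (0, 4)
Constraint values g_i(x) = a_i^T x - b_i:
  g_1((-3, 0)) = 0
Stationarity residual: grad f(x) + sum_i lambda_i a_i = (0, 0)
  -> stationarity OK
Primal feasibility (all g_i <= 0): OK
Dual feasibility (all lambda_i >= 0): FAILS
Complementary slackness (lambda_i * g_i(x) = 0 for all i): OK

Verdict: the first failing condition is dual_feasibility -> dual.

dual


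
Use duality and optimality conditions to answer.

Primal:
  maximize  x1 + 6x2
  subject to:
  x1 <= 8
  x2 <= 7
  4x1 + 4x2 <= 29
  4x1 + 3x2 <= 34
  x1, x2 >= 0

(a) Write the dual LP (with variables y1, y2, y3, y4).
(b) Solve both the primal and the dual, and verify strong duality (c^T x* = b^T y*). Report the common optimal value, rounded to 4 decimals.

The standard primal-dual pair for 'max c^T x s.t. A x <= b, x >= 0' is:
  Dual:  min b^T y  s.t.  A^T y >= c,  y >= 0.

So the dual LP is:
  minimize  8y1 + 7y2 + 29y3 + 34y4
  subject to:
    y1 + 4y3 + 4y4 >= 1
    y2 + 4y3 + 3y4 >= 6
    y1, y2, y3, y4 >= 0

Solving the primal: x* = (0.25, 7).
  primal value c^T x* = 42.25.
Solving the dual: y* = (0, 5, 0.25, 0).
  dual value b^T y* = 42.25.
Strong duality: c^T x* = b^T y*. Confirmed.

42.25


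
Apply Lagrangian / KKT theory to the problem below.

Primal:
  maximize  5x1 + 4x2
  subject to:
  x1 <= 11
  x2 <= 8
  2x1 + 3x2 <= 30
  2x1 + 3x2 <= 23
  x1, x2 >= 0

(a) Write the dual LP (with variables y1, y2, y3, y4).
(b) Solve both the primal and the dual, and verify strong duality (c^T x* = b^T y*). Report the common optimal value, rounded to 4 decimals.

The standard primal-dual pair for 'max c^T x s.t. A x <= b, x >= 0' is:
  Dual:  min b^T y  s.t.  A^T y >= c,  y >= 0.

So the dual LP is:
  minimize  11y1 + 8y2 + 30y3 + 23y4
  subject to:
    y1 + 2y3 + 2y4 >= 5
    y2 + 3y3 + 3y4 >= 4
    y1, y2, y3, y4 >= 0

Solving the primal: x* = (11, 0.3333).
  primal value c^T x* = 56.3333.
Solving the dual: y* = (2.3333, 0, 0, 1.3333).
  dual value b^T y* = 56.3333.
Strong duality: c^T x* = b^T y*. Confirmed.

56.3333


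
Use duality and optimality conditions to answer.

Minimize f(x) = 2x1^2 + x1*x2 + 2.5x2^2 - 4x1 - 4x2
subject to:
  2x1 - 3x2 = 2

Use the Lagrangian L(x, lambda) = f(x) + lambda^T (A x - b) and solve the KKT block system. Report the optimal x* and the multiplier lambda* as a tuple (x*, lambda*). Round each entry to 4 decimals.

Form the Lagrangian:
  L(x, lambda) = (1/2) x^T Q x + c^T x + lambda^T (A x - b)
Stationarity (grad_x L = 0): Q x + c + A^T lambda = 0.
Primal feasibility: A x = b.

This gives the KKT block system:
  [ Q   A^T ] [ x     ]   [-c ]
  [ A    0  ] [ lambda ] = [ b ]

Solving the linear system:
  x*      = (1.2647, 0.1765)
  lambda* = (-0.6176)
  f(x*)   = -2.2647

x* = (1.2647, 0.1765), lambda* = (-0.6176)


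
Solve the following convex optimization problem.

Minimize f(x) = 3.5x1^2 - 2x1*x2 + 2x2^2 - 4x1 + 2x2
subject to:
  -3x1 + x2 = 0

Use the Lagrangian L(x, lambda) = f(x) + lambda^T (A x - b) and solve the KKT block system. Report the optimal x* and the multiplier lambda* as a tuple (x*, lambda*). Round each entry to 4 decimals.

Form the Lagrangian:
  L(x, lambda) = (1/2) x^T Q x + c^T x + lambda^T (A x - b)
Stationarity (grad_x L = 0): Q x + c + A^T lambda = 0.
Primal feasibility: A x = b.

This gives the KKT block system:
  [ Q   A^T ] [ x     ]   [-c ]
  [ A    0  ] [ lambda ] = [ b ]

Solving the linear system:
  x*      = (-0.0645, -0.1935)
  lambda* = (-1.3548)
  f(x*)   = -0.0645

x* = (-0.0645, -0.1935), lambda* = (-1.3548)


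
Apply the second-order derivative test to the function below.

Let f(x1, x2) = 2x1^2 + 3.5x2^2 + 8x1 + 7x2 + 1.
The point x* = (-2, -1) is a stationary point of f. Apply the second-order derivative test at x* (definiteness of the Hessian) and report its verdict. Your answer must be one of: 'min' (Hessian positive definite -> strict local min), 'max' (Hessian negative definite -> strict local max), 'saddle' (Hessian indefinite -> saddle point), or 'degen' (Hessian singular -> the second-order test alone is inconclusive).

Compute the Hessian H = grad^2 f:
  H = [[4, 0], [0, 7]]
Verify stationarity: grad f(x*) = H x* + g = (0, 0).
Eigenvalues of H: 4, 7.
Both eigenvalues > 0, so H is positive definite -> x* is a strict local min.

min


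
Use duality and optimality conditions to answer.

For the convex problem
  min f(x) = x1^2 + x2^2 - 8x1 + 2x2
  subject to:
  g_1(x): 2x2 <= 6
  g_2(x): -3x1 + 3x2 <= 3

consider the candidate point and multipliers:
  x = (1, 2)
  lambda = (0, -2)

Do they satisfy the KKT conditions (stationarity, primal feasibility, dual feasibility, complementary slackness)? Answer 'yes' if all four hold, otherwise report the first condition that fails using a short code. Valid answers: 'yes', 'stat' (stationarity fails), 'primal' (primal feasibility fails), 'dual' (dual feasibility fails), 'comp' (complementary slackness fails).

Gradient of f: grad f(x) = Q x + c = (-6, 6)
Constraint values g_i(x) = a_i^T x - b_i:
  g_1((1, 2)) = -2
  g_2((1, 2)) = 0
Stationarity residual: grad f(x) + sum_i lambda_i a_i = (0, 0)
  -> stationarity OK
Primal feasibility (all g_i <= 0): OK
Dual feasibility (all lambda_i >= 0): FAILS
Complementary slackness (lambda_i * g_i(x) = 0 for all i): OK

Verdict: the first failing condition is dual_feasibility -> dual.

dual


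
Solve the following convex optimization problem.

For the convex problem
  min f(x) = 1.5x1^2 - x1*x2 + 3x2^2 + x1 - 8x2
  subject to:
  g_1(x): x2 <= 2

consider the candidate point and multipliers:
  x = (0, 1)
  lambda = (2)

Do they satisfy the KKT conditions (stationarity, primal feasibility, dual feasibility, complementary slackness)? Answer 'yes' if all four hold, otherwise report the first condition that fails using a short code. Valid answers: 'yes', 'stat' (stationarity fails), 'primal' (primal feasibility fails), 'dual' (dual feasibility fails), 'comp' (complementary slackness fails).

Gradient of f: grad f(x) = Q x + c = (0, -2)
Constraint values g_i(x) = a_i^T x - b_i:
  g_1((0, 1)) = -1
Stationarity residual: grad f(x) + sum_i lambda_i a_i = (0, 0)
  -> stationarity OK
Primal feasibility (all g_i <= 0): OK
Dual feasibility (all lambda_i >= 0): OK
Complementary slackness (lambda_i * g_i(x) = 0 for all i): FAILS

Verdict: the first failing condition is complementary_slackness -> comp.

comp
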